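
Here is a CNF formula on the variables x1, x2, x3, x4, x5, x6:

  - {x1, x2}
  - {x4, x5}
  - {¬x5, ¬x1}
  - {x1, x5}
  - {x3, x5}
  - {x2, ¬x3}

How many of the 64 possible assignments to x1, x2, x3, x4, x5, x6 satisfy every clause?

10

Case analysis on x5 and x1:
  x5=1, x1=1: a clause becomes empty — 0.
  x5=1, x1=0: forces x2=1; x3, x4, x6 free → 2^3 = 8.
  x5=0, x1=1: remaining (x2,x3,x4,x6) ∈ {(1,1,1,0); (1,1,1,1)} — 2.
  x5=0, x1=0: a clause becomes empty — 0.
Total: 0 + 8 + 2 + 0 = 10.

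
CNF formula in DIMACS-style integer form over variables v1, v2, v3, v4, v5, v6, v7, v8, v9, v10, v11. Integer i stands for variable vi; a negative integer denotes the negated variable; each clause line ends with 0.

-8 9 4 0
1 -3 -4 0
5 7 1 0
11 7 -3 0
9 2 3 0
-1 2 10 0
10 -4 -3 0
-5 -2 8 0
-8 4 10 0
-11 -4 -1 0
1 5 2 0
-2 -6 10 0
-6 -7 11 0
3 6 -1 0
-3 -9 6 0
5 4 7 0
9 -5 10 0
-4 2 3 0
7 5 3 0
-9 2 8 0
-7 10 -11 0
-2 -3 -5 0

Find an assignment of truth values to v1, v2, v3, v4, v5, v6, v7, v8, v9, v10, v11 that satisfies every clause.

v1 = 0, v2 = 1, v3 = 0, v4 = 0, v5 = 0, v6 = 0, v7 = 1, v8 = 1, v9 = 1, v10 = 1, v11 = 1

Check each clause:
  1. (v4 | ~v8 | v9) — v9 is true.
  2. (v1 | ~v3 | ~v4) — ~v4 is true.
  3. (v1 | v5 | v7) — v7 is true.
  4. (v11 | ~v3 | v7) — v11 is true.
  5. (v9 | v2 | v3) — v9 is true.
  6. (~v1 | v2 | v10) — v10 is true.
  7. (~v4 | ~v3 | v10) — v10 is true.
  8. (~v2 | v8 | ~v5) — v8 is true.
  9. (~v8 | v10 | v4) — v10 is true.
  10. (~v11 | ~v1 | ~v4) — ~v4 is true.
  11. (v2 | v5 | v1) — v2 is true.
  12. (v10 | ~v6 | ~v2) — ~v6 is true.
  13. (~v6 | v11 | ~v7) — ~v6 is true.
  14. (~v1 | v3 | v6) — ~v1 is true.
  15. (~v9 | v6 | ~v3) — ~v3 is true.
  16. (v4 | v5 | v7) — v7 is true.
  17. (~v5 | v9 | v10) — v9 is true.
  18. (~v4 | v2 | v3) — v2 is true.
  19. (v3 | v7 | v5) — v7 is true.
  20. (v2 | ~v9 | v8) — v8 is true.
  21. (~v7 | ~v11 | v10) — v10 is true.
  22. (~v3 | ~v2 | ~v5) — ~v5 is true.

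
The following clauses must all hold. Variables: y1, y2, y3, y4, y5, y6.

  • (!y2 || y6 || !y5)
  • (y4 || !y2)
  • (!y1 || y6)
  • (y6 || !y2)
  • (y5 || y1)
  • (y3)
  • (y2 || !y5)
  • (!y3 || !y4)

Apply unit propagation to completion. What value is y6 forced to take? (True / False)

(y3) is a unit clause: y3 = True.
(!y3 || !y4) with y3 = True leaves only !y4, so y4 = False.
(!y2 || y4): since y4 = False, the clause reduces to (!y2). y2 = False.
In (!y5 || y2), y2 is now false; !y5 must hold, so y5 = False.
(y5 || y1) with y5 = False leaves only y1, so y1 = True.
In (!y1 || y6), !y1 is now false; y6 must hold, so y6 = True.

True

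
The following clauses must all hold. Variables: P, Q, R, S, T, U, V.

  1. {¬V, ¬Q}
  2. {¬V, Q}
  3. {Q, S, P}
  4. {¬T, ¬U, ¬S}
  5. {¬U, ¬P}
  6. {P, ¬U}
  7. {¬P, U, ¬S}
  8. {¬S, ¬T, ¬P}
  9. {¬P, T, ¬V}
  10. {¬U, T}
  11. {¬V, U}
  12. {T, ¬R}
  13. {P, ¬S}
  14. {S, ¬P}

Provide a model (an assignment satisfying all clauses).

P = False, Q = True, R = False, S = False, T = True, U = False, V = False

Check each clause:
  1. {¬V, ¬Q} — ¬V is true.
  2. {¬V, Q} — ¬V is true.
  3. {Q, P, S} — Q is true.
  4. {¬S, ¬T, ¬U} — ¬U is true.
  5. {¬U, ¬P} — ¬U is true.
  6. {P, ¬U} — ¬U is true.
  7. {¬S, U, ¬P} — ¬S is true.
  8. {¬P, ¬S, ¬T} — ¬S is true.
  9. {¬V, ¬P, T} — ¬V is true.
  10. {¬U, T} — ¬U is true.
  11. {¬V, U} — ¬V is true.
  12. {¬R, T} — ¬R is true.
  13. {P, ¬S} — ¬S is true.
  14. {S, ¬P} — ¬P is true.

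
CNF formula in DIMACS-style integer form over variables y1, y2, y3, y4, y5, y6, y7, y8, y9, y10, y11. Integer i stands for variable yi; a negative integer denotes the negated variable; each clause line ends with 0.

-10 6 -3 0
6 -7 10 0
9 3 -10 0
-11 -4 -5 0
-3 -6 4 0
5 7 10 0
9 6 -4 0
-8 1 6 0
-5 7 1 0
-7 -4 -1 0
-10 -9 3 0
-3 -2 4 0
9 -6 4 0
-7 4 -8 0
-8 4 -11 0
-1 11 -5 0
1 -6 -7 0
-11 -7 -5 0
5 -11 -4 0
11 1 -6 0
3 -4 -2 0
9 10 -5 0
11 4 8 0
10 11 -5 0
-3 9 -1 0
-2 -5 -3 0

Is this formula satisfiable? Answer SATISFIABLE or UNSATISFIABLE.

SATISFIABLE

y2 occurs only negated in the remaining clauses — set y2 = False.
Set y1 = True and propagate.
Try y3 = True.
  then y9 is forced to True.
Set y4 = True and propagate.
  then y7 is forced to False.
For the remaining variables, y5 = False, y6 = True, y8 = True, y10 = True, y11 = False works.
Every clause has at least one true literal under this assignment.
So y1=T, y2=F, y3=T, y4=T, y5=F, y6=T, y7=F, y8=T, y9=T, y10=T, y11=F is a satisfying assignment.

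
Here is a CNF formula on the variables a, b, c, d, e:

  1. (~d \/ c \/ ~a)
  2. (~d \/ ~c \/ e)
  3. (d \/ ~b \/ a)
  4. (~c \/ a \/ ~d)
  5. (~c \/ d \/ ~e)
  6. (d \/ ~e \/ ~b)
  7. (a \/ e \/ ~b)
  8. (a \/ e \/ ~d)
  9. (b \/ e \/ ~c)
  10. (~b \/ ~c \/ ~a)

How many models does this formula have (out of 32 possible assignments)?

8

The models are:
  a=F b=F c=F d=F e=F
  a=F b=F c=F d=F e=T
  a=F b=F c=F d=T e=T
  a=F b=T c=F d=T e=T
  a=T b=F c=F d=F e=F
  a=T b=F c=F d=F e=T
  a=T b=F c=T d=T e=T
  a=T b=T c=F d=F e=F
That's 8 in total.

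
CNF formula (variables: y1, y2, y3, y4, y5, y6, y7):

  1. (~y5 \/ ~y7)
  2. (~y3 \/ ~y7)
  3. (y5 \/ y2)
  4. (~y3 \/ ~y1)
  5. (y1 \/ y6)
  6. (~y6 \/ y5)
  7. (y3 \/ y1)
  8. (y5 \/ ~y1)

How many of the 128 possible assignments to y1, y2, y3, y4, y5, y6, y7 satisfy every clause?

Split on y1, then y5.
  y1=T, y5=T: forces y3=F; y7=F; y2, y4, y6 free → 2^3 = 8.
  y1=T, y5=F: a clause becomes empty — 0.
  y1=F, y5=T: remaining (y2,y3,y4,y6,y7) ∈ {(F,T,F,T,F); (F,T,T,T,F); (T,T,F,T,F); (T,T,T,T,F)} — 4.
  y1=F, y5=F: a clause becomes empty — 0.
Total: 8 + 0 + 4 + 0 = 12.

12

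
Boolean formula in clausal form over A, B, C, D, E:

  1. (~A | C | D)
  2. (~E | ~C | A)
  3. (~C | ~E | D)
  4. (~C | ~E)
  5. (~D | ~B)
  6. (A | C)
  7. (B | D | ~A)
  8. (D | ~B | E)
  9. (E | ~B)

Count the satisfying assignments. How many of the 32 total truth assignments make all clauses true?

Satisfying assignments:
  A=0 B=0 C=1 D=0 E=0
  A=0 B=0 C=1 D=1 E=0
  A=1 B=0 C=0 D=1 E=0
  A=1 B=0 C=0 D=1 E=1
  A=1 B=0 C=1 D=1 E=0
Count: 5.

5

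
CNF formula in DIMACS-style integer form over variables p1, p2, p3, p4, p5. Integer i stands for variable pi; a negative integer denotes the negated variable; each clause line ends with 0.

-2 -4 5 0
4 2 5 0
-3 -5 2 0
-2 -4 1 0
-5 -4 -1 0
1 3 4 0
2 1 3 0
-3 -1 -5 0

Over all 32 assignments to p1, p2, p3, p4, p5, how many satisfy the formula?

9

Case analysis on p1 and p2:
  p1=T, p2=T: remaining (p3,p4,p5) ∈ {(F,F,F); (F,F,T); (T,F,F)} — 3.
  p1=T, p2=F: remaining (p3,p4,p5) ∈ {(F,F,T); (F,T,F); (T,T,F)} — 3.
  p1=F, p2=T: remaining (p3,p4,p5) ∈ {(T,F,F); (T,F,T)} — 2.
  p1=F, p2=F: remaining (p3,p4,p5) ∈ {(T,T,F)} — 1.
Total: 3 + 3 + 2 + 1 = 9.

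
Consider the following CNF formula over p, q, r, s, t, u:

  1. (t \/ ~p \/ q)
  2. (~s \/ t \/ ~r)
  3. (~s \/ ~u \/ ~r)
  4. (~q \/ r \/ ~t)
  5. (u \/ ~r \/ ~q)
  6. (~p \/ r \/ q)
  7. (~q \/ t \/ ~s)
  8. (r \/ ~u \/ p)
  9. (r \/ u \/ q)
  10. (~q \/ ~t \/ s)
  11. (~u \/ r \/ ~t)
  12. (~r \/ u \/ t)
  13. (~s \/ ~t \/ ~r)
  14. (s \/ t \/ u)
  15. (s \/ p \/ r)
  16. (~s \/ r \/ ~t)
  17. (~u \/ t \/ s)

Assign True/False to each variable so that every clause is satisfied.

p=F, q=F, r=T, s=F, t=T, u=F

Check each clause:
  1. (q \/ t \/ ~p) — t is true.
  2. (~s \/ ~r \/ t) — ~s is true.
  3. (~s \/ ~r \/ ~u) — ~u is true.
  4. (~q \/ r \/ ~t) — r is true.
  5. (~q \/ u \/ ~r) — ~q is true.
  6. (q \/ ~p \/ r) — r is true.
  7. (t \/ ~q \/ ~s) — ~s is true.
  8. (r \/ ~u \/ p) — ~u is true.
  9. (q \/ r \/ u) — r is true.
  10. (~q \/ ~t \/ s) — ~q is true.
  11. (~u \/ r \/ ~t) — ~u is true.
  12. (t \/ u \/ ~r) — t is true.
  13. (~t \/ ~r \/ ~s) — ~s is true.
  14. (u \/ s \/ t) — t is true.
  15. (p \/ s \/ r) — r is true.
  16. (~s \/ ~t \/ r) — r is true.
  17. (~u \/ t \/ s) — ~u is true.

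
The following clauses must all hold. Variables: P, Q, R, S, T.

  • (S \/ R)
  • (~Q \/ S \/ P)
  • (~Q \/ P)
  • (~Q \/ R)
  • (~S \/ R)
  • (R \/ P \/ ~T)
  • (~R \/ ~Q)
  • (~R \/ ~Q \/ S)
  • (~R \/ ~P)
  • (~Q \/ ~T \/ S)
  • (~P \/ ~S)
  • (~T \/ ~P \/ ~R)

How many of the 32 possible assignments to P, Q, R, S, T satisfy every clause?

4

Satisfying assignments:
  P=F Q=F R=T S=F T=F
  P=F Q=F R=T S=F T=T
  P=F Q=F R=T S=T T=F
  P=F Q=F R=T S=T T=T
Count: 4.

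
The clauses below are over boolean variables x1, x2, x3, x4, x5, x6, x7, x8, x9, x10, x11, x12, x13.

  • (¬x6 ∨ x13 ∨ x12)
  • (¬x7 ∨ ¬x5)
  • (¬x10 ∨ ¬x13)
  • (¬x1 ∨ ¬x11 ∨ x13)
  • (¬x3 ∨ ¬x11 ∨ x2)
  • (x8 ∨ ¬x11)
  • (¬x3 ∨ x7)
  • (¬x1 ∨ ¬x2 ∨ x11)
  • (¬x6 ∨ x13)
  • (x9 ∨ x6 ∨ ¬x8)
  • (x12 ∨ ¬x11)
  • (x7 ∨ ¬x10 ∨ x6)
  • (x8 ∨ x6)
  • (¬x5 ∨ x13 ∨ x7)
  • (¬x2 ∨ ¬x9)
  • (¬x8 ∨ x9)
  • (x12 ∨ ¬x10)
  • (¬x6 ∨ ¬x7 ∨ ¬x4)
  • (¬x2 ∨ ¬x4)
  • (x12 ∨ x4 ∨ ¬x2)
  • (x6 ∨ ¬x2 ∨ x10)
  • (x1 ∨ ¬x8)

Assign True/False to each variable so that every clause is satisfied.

x3 occurs only negated in the remaining clauses — set x3 = False.
Try x1 = True.
Branch on x2: take x2 = False.
For the remaining variables, x4 = False, x5 = True, x6 = True, x7 = False, x8 = False, x9 = True, x10 = False, x11 = False, x12 = False, x13 = True works.
Every clause has at least one true literal under this assignment.

x1=1, x2=0, x3=0, x4=0, x5=1, x6=1, x7=0, x8=0, x9=1, x10=0, x11=0, x12=0, x13=1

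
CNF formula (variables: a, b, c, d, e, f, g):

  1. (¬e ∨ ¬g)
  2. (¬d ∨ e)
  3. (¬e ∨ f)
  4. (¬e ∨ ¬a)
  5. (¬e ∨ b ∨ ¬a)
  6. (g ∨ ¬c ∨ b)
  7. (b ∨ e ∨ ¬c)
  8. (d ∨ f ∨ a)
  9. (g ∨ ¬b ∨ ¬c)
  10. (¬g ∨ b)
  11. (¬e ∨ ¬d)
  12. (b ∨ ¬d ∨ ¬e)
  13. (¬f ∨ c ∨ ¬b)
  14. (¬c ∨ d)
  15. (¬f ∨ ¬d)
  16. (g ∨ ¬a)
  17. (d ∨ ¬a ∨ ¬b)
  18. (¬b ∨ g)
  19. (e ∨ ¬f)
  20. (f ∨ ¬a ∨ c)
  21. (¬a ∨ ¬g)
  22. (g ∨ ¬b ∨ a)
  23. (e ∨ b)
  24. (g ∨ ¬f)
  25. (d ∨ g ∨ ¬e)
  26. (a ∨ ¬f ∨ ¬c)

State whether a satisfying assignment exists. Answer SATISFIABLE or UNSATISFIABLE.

b = True:
  propagation gives g=True, e=False, d=False, c=False; an empty clause results — contradiction.
b = False:
  propagation gives g=False, c=False, a=False, e=True; an empty clause results — contradiction.
Every branch closes, so no satisfying assignment exists.

UNSATISFIABLE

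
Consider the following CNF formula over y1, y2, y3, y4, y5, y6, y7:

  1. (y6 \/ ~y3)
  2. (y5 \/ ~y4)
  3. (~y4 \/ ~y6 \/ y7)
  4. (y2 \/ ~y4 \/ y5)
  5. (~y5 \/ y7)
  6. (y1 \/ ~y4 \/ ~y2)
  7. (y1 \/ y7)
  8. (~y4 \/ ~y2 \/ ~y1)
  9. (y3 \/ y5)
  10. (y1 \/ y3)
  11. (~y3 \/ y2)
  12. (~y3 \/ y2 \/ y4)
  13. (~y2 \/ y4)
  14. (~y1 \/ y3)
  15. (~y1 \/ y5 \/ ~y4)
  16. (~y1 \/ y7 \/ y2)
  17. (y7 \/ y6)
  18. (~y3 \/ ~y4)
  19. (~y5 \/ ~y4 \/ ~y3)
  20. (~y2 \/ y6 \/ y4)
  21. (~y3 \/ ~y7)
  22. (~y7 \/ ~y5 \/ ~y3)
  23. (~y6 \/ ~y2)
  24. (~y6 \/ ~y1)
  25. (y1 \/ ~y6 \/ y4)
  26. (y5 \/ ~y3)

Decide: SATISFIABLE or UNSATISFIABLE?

UNSATISFIABLE

y4 = True:
  propagation gives y5=True, y7=True, y3=False, y1=True; an empty clause results — contradiction.
y4 = False:
  propagation gives y2=False, y3=False, y5=True, y7=True; an empty clause results — contradiction.
Every branch closes, so no satisfying assignment exists.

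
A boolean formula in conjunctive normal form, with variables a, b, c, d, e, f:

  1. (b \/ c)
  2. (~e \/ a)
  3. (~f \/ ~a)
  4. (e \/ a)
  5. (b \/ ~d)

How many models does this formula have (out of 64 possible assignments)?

Split on a, then b.
  a=T, b=T: forces f=F; c, d, e free → 2^3 = 8.
  a=T, b=F: remaining (c,d,e,f) ∈ {(T,F,F,F); (T,F,T,F)} — 2.
  a=F, b=T: a clause becomes empty — 0.
  a=F, b=F: a clause becomes empty — 0.
Total: 8 + 2 + 0 + 0 = 10.

10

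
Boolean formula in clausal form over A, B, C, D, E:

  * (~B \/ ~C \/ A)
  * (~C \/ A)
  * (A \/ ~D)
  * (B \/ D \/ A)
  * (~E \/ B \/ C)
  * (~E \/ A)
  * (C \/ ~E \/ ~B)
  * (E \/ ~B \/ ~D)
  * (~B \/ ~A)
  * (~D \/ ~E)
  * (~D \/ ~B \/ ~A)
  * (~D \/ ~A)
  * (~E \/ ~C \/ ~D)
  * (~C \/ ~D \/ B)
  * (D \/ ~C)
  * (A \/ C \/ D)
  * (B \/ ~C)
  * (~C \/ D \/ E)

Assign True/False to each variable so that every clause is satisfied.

A = True, B = False, C = False, D = False, E = False

Check each clause:
  1. (~C \/ A \/ ~B) — A is true.
  2. (A \/ ~C) — A is true.
  3. (~D \/ A) — A is true.
  4. (D \/ A \/ B) — A is true.
  5. (~E \/ C \/ B) — ~E is true.
  6. (A \/ ~E) — A is true.
  7. (C \/ ~E \/ ~B) — ~E is true.
  8. (~D \/ ~B \/ E) — ~D is true.
  9. (~B \/ ~A) — ~B is true.
  10. (~D \/ ~E) — ~E is true.
  11. (~A \/ ~B \/ ~D) — ~D is true.
  12. (~D \/ ~A) — ~D is true.
  13. (~D \/ ~C \/ ~E) — ~E is true.
  14. (~C \/ B \/ ~D) — ~D is true.
  15. (~C \/ D) — ~C is true.
  16. (D \/ C \/ A) — A is true.
  17. (B \/ ~C) — ~C is true.
  18. (E \/ ~C \/ D) — ~C is true.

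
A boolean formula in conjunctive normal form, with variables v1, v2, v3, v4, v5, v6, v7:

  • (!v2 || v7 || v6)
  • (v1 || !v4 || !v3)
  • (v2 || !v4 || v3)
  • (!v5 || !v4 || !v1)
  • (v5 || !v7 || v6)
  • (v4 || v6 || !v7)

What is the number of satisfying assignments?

Case analysis on v4 and v6:
  v4=1, v6=1: v7 free; 5 ways for (v1,v2,v3,v5) × 2^1 = 10.
  v4=1, v6=0: remaining (v1,v2,v3,v5,v7) ∈ {(0,1,0,1,1); (1,0,1,0,0)} — 2.
  v4=0, v6=1: v1, v2, v3, v5, v7 free → 2^5 = 32.
  v4=0, v6=0: forces v2=0; v7=0; v1, v3, v5 free → 2^3 = 8.
Total: 10 + 2 + 32 + 8 = 52.

52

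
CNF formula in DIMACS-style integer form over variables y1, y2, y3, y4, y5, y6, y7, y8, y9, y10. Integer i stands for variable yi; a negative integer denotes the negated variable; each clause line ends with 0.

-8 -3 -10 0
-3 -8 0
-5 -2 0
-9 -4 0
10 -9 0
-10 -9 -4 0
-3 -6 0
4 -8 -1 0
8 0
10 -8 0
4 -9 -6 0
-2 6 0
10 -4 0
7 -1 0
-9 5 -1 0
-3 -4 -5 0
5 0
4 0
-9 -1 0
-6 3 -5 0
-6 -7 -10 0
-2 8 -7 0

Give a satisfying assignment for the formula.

y1=True  y2=False  y3=False  y4=True  y5=True  y6=False  y7=True  y8=True  y9=False  y10=True

Unit propagation: (y8) forces y8 = True.
Unit propagation: (¬y3) forces y3 = False.
(y10) is a unit clause, so y10 = True.
Unit propagation: (y5) forces y5 = True.
Unit propagation: (¬y2) forces y2 = False.
The clause (y4) is unit: y4 must be True.
Unit propagation: (¬y9) forces y9 = False.
The clause (¬y6) is unit: y6 must be False.
Pure literal: y7 appears only positively; assign y7 = True.
y1 is now unconstrained; take y1 = True.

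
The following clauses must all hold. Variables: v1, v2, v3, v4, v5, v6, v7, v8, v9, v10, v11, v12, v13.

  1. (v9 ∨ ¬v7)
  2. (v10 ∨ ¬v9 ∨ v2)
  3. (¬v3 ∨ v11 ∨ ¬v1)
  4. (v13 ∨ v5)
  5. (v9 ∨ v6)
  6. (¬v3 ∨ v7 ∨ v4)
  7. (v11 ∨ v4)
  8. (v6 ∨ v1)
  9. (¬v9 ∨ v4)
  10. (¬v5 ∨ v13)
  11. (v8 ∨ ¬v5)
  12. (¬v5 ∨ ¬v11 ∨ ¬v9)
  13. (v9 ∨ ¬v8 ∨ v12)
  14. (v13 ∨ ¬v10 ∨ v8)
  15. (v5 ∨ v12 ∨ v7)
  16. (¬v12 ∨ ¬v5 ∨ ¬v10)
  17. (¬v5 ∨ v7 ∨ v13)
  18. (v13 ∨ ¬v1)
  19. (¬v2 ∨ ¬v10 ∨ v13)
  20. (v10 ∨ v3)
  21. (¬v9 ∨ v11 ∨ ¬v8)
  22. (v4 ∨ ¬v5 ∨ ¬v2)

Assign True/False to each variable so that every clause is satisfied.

v1=T, v2=T, v3=F, v4=T, v5=F, v6=F, v7=F, v8=T, v9=T, v10=T, v11=T, v12=T, v13=T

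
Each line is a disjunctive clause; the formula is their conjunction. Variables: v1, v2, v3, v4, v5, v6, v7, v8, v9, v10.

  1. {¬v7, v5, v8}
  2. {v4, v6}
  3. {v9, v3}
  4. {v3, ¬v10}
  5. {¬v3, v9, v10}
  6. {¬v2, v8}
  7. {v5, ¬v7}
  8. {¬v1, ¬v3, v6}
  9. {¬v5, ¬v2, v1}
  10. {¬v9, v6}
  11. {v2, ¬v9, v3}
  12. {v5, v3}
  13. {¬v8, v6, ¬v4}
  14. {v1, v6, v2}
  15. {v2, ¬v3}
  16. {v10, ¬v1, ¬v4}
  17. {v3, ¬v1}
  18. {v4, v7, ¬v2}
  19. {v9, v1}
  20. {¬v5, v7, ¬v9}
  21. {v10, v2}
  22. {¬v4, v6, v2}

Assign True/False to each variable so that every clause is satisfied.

v6 occurs only positively in the remaining clauses — set v6 = True.
Set v1 = True and propagate.
  then v3 is forced to True.
  then v2 is forced to True.
  then v8 is forced to True.
Set v4 = True and propagate.
  then v10 is forced to True.
The remaining clauses are satisfied by v5 = True, v7 = False, v9 = False.

v1=True  v2=True  v3=True  v4=True  v5=True  v6=True  v7=False  v8=True  v9=False  v10=True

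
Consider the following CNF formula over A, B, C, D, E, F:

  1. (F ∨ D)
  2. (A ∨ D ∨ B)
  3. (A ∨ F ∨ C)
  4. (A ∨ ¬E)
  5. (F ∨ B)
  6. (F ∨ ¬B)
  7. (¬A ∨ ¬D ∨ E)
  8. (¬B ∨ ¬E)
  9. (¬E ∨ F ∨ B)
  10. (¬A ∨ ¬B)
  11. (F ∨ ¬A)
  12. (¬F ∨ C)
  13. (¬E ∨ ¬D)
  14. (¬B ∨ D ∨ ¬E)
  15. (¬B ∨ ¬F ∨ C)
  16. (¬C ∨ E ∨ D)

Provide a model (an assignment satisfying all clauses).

A=F, B=F, C=T, D=T, E=F, F=T

Set A = False and propagate.
  then E is forced to False.
Set B = False and propagate.
  then D is forced to True.
  then F is forced to True.
  then C is forced to True.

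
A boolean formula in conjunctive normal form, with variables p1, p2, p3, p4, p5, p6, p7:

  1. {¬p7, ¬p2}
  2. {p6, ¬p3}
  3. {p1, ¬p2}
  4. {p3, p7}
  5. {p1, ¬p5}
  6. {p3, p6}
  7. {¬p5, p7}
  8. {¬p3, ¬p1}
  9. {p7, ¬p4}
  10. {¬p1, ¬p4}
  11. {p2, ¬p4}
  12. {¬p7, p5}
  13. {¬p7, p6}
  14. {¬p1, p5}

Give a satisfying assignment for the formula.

Pure literal: p4 appears only negated; assign p4 = False.
p6 occurs only positively in the remaining clauses — set p6 = True.
Try p1 = False.
  then p2 is forced to False.
  then p5 is forced to False.
  then p7 is forced to False.
  then p3 is forced to True.
Check each clause:
  1. {¬p2, ¬p7} — ¬p7 is true.
  2. {p6, ¬p3} — p6 is true.
  3. {¬p2, p1} — ¬p2 is true.
  4. {p7, p3} — p3 is true.
  5. {¬p5, p1} — ¬p5 is true.
  6. {p6, p3} — p3 is true.
  7. {p7, ¬p5} — ¬p5 is true.
  8. {¬p1, ¬p3} — ¬p1 is true.
  9. {p7, ¬p4} — ¬p4 is true.
  10. {¬p1, ¬p4} — ¬p4 is true.
  11. {¬p4, p2} — ¬p4 is true.
  12. {¬p7, p5} — ¬p7 is true.
  13. {p6, ¬p7} — ¬p7 is true.
  14. {¬p1, p5} — ¬p1 is true.

p1 = F, p2 = F, p3 = T, p4 = F, p5 = F, p6 = T, p7 = F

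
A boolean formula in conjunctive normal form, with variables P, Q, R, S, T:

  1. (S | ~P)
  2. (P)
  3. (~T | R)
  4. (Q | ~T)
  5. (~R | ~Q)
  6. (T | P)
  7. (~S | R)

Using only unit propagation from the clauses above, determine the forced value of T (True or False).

(P) stands alone — P = True.
(S | ~P) with P = True leaves only S, so S = True.
From (R | ~S) and S = True: R = True.
From (~Q | ~R) and R = True: Q = False.
(~T | Q): since Q = False, the clause reduces to (~T). T = False.

False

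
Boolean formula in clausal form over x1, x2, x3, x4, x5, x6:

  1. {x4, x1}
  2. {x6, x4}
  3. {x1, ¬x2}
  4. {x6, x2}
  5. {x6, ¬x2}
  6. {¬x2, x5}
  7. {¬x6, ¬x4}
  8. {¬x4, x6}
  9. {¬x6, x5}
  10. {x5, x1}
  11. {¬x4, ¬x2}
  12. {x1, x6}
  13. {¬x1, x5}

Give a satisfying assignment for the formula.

x1=T, x2=F, x3=T, x4=F, x5=T, x6=T

Check each clause:
  1. {x4, x1} — x1 is true.
  2. {x6, x4} — x6 is true.
  3. {x1, ¬x2} — x1 is true.
  4. {x2, x6} — x6 is true.
  5. {x6, ¬x2} — ¬x2 is true.
  6. {x5, ¬x2} — x5 is true.
  7. {¬x4, ¬x6} — ¬x4 is true.
  8. {¬x4, x6} — ¬x4 is true.
  9. {x5, ¬x6} — x5 is true.
  10. {x1, x5} — x1 is true.
  11. {¬x4, ¬x2} — ¬x4 is true.
  12. {x1, x6} — x1 is true.
  13. {x5, ¬x1} — x5 is true.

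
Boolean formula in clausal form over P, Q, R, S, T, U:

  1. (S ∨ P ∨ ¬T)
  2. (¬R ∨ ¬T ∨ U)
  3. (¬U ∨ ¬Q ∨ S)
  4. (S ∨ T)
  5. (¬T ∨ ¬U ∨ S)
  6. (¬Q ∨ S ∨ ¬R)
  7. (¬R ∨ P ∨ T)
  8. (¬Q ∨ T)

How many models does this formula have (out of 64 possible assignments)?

20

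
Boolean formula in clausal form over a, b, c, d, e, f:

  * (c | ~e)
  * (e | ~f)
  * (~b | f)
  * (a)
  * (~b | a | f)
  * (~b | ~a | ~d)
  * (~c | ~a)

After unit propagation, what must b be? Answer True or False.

(a) stands alone — a = True.
(~a | ~c) with a = True leaves only ~c, so c = False.
From (c | ~e) and c = False: e = False.
(e | ~f) with e = False leaves only ~f, so f = False.
(~b | f): since f = False, the clause reduces to (~b). b = False.

False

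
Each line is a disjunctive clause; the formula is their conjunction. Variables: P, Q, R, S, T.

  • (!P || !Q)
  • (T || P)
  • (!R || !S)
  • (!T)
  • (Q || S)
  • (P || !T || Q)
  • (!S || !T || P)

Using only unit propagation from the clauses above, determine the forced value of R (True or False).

(!T) is a unit clause: T = False.
(P || T): since T = False, the clause reduces to (P). P = True.
(!P || !Q): since P = True, the clause reduces to (!Q). Q = False.
In (Q || S), Q is now false; S must hold, so S = True.
(!R || !S) with S = True leaves only !R, so R = False.

False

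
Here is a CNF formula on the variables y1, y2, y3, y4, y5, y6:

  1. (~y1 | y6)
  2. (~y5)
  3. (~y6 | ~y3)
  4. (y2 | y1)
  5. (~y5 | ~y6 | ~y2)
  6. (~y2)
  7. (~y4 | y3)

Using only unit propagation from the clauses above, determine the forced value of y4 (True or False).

Unit clause (~y5) sets y5 = False.
(~y2) stands alone — y2 = False.
From (y1 | y2) and y2 = False: y1 = True.
(y6 | ~y1): since y1 = True, the clause reduces to (y6). y6 = True.
(~y3 | ~y6): since y6 = True, the clause reduces to (~y3). y3 = False.
(y3 | ~y4): since y3 = False, the clause reduces to (~y4). y4 = False.

False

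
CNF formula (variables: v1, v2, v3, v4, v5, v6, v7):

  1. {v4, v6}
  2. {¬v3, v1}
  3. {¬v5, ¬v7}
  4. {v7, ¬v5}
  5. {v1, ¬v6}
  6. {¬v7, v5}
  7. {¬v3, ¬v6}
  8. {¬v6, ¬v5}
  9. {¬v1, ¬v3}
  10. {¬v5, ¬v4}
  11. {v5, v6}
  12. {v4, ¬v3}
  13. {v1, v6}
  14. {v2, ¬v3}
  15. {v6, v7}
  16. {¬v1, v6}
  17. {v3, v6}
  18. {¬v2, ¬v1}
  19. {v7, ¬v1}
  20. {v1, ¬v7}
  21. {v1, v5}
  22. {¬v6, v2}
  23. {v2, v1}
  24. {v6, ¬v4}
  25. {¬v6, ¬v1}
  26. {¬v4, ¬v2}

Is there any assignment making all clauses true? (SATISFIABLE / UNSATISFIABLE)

v6 = True:
  propagation gives v1=True; an empty clause results — contradiction.
v6 = False:
  propagation gives v4=True; an empty clause results — contradiction.
Every branch closes, so no satisfying assignment exists.

UNSATISFIABLE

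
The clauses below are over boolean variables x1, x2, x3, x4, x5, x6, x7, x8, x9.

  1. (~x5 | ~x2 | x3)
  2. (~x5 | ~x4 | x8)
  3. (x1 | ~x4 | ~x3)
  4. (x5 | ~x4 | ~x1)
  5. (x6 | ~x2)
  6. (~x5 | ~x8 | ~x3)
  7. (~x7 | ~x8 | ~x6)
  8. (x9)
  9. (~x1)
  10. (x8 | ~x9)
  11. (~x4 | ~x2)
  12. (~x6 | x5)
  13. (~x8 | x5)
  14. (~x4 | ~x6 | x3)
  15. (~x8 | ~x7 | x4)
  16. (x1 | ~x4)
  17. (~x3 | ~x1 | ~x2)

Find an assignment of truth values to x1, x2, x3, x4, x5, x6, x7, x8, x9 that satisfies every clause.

x1=F  x2=F  x3=F  x4=F  x5=T  x6=F  x7=F  x8=T  x9=T

Check each clause:
  1. (~x2 | x3 | ~x5) — ~x2 is true.
  2. (x8 | ~x5 | ~x4) — x8 is true.
  3. (~x4 | x1 | ~x3) — ~x4 is true.
  4. (x5 | ~x4 | ~x1) — ~x4 is true.
  5. (x6 | ~x2) — ~x2 is true.
  6. (~x8 | ~x3 | ~x5) — ~x3 is true.
  7. (~x7 | ~x8 | ~x6) — ~x7 is true.
  8. (x9) — x9 is true.
  9. (~x1) — ~x1 is true.
  10. (x8 | ~x9) — x8 is true.
  11. (~x2 | ~x4) — ~x4 is true.
  12. (~x6 | x5) — ~x6 is true.
  13. (~x8 | x5) — x5 is true.
  14. (x3 | ~x6 | ~x4) — ~x6 is true.
  15. (~x8 | x4 | ~x7) — ~x7 is true.
  16. (x1 | ~x4) — ~x4 is true.
  17. (~x2 | ~x3 | ~x1) — ~x3 is true.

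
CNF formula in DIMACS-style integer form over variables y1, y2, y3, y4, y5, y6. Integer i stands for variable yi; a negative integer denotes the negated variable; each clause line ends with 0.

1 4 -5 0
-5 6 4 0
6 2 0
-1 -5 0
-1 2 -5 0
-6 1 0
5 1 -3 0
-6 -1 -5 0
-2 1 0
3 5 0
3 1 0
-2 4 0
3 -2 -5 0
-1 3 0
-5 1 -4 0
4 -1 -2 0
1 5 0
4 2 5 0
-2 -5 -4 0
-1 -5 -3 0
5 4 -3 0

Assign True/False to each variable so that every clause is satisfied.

y1=T  y2=T  y3=T  y4=T  y5=F  y6=F

Try y1 = True.
  then y5 is forced to False.
  then y3 is forced to True.
  then y4 is forced to True.
Try y2 = True.
y6 is now unconstrained; take y6 = False.
Check each clause:
  1. (!y5 || y4 || y1) — y1 is true.
  2. (y4 || !y5 || y6) — !y5 is true.
  3. (y6 || y2) — y2 is true.
  4. (!y5 || !y1) — !y5 is true.
  5. (!y1 || !y5 || y2) — y2 is true.
  6. (!y6 || y1) — y1 is true.
  7. (!y3 || y5 || y1) — y1 is true.
  8. (!y5 || !y1 || !y6) — !y6 is true.
  9. (y1 || !y2) — y1 is true.
  10. (y5 || y3) — y3 is true.
  11. (y3 || y1) — y1 is true.
  12. (y4 || !y2) — y4 is true.
  13. (!y2 || y3 || !y5) — y3 is true.
  14. (!y1 || y3) — y3 is true.
  15. (y1 || !y4 || !y5) — y1 is true.
  16. (!y1 || y4 || !y2) — y4 is true.
  17. (y5 || y1) — y1 is true.
  18. (y5 || y4 || y2) — y2 is true.
  19. (!y5 || !y4 || !y2) — !y5 is true.
  20. (!y3 || !y5 || !y1) — !y5 is true.
  21. (y4 || !y3 || y5) — y4 is true.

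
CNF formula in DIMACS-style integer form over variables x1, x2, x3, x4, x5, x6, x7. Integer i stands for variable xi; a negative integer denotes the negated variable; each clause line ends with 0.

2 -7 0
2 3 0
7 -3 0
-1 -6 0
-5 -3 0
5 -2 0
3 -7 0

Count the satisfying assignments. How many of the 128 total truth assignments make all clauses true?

6

The models are:
  x1=0 x2=1 x3=0 x4=0 x5=1 x6=0 x7=0
  x1=0 x2=1 x3=0 x4=0 x5=1 x6=1 x7=0
  x1=0 x2=1 x3=0 x4=1 x5=1 x6=0 x7=0
  x1=0 x2=1 x3=0 x4=1 x5=1 x6=1 x7=0
  x1=1 x2=1 x3=0 x4=0 x5=1 x6=0 x7=0
  x1=1 x2=1 x3=0 x4=1 x5=1 x6=0 x7=0
Count: 6.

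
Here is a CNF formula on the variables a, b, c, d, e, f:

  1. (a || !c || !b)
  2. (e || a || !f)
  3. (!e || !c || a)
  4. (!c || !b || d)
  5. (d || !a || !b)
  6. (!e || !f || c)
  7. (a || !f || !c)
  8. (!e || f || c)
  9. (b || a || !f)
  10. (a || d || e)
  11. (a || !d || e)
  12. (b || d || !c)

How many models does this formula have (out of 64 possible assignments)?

Split on a, then c.
  a=T, c=T: forces d=T; b, e, f free → 2^3 = 8.
  a=T, c=F: f free; 3 ways for (b,d,e) × 2^1 = 6.
  a=F, c=T: a clause becomes empty — 0.
  a=F, c=F: no assignment works — 0.
Total: 8 + 6 + 0 + 0 = 14.

14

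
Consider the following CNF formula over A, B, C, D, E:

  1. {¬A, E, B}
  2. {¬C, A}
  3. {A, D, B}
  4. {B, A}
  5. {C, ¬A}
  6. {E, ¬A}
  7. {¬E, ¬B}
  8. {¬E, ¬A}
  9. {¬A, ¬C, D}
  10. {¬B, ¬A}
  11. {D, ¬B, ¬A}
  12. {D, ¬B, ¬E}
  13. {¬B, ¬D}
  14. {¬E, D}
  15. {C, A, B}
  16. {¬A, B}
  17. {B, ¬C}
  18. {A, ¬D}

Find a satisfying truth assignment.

A=0, B=1, C=0, D=0, E=0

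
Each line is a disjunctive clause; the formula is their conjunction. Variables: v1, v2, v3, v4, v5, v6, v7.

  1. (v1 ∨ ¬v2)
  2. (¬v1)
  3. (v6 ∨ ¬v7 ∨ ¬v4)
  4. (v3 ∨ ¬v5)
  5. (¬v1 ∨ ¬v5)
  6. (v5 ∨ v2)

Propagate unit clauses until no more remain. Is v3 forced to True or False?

(¬v1) is a unit clause: v1 = False.
In (¬v2 ∨ v1), v1 is now false; ¬v2 must hold, so v2 = False.
From (v2 ∨ v5) and v2 = False: v5 = True.
(v3 ∨ ¬v5) with v5 = True leaves only v3, so v3 = True.

True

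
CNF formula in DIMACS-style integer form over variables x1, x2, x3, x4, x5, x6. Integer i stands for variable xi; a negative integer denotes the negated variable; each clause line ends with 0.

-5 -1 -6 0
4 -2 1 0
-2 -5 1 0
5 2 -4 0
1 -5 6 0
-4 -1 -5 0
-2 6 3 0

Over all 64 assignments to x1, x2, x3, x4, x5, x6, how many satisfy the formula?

Case analysis on x1 and x5:
  x1=T, x5=T: remaining (x2,x3,x4,x6) ∈ {(F,F,F,F); (F,T,F,F); (T,T,F,F)} — 3.
  x1=T, x5=F: 10 of the 16 assignments to (x2,x3,x4,x6) work.
  x1=F, x5=T: remaining (x2,x3,x4,x6) ∈ {(F,F,F,T); (F,F,T,T); (F,T,F,T); (F,T,T,T)} — 4.
  x1=F, x5=F: 7 of the 16 assignments to (x2,x3,x4,x6) work.
Total: 3 + 10 + 4 + 7 = 24.

24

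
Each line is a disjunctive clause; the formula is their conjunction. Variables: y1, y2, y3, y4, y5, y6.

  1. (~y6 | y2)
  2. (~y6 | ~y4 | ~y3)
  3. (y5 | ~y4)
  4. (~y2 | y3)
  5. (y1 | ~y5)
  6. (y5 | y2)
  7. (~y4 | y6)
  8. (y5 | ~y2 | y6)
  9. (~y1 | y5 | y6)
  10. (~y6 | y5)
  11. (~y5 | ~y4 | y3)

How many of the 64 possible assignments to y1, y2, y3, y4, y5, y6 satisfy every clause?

Satisfying assignments:
  y1=1 y2=0 y3=0 y4=0 y5=1 y6=0
  y1=1 y2=0 y3=1 y4=0 y5=1 y6=0
  y1=1 y2=1 y3=1 y4=0 y5=1 y6=0
  y1=1 y2=1 y3=1 y4=0 y5=1 y6=1
That's 4 in total.

4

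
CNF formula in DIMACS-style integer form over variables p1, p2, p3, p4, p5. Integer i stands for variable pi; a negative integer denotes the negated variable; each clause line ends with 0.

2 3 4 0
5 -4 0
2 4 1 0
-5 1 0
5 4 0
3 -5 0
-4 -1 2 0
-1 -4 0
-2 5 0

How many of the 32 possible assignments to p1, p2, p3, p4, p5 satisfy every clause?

2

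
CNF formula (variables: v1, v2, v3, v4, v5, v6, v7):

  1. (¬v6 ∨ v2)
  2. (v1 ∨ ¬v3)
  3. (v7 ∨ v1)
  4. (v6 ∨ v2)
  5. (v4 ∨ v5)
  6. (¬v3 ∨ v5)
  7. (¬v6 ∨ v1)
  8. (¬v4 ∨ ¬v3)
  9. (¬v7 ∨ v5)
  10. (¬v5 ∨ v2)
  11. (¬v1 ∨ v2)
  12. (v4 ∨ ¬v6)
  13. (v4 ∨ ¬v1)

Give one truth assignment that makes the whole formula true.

v1=F, v2=T, v3=F, v4=T, v5=T, v6=F, v7=T

Pure literal: v2 appears only positively; assign v2 = True.
Pure literal: v3 appears only negated; assign v3 = False.
Branch on v1: take v1 = False.
  then v7 is forced to True.
  then v6 is forced to False.
  then v5 is forced to True.
v4 is now unconstrained; take v4 = True.
Check each clause:
  1. (¬v6 ∨ v2) — ¬v6 is true.
  2. (¬v3 ∨ v1) — ¬v3 is true.
  3. (v1 ∨ v7) — v7 is true.
  4. (v6 ∨ v2) — v2 is true.
  5. (v5 ∨ v4) — v4 is true.
  6. (¬v3 ∨ v5) — v5 is true.
  7. (¬v6 ∨ v1) — ¬v6 is true.
  8. (¬v4 ∨ ¬v3) — ¬v3 is true.
  9. (¬v7 ∨ v5) — v5 is true.
  10. (¬v5 ∨ v2) — v2 is true.
  11. (v2 ∨ ¬v1) — v2 is true.
  12. (v4 ∨ ¬v6) — ¬v6 is true.
  13. (v4 ∨ ¬v1) — v4 is true.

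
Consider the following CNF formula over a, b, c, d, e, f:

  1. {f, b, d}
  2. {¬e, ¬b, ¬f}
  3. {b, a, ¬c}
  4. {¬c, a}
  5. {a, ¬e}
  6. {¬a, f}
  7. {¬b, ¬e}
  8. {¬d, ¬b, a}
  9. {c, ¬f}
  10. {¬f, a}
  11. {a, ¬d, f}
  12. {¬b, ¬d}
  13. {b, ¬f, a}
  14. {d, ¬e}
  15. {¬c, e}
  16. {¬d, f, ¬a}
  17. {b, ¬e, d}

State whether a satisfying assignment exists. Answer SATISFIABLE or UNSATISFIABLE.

SATISFIABLE

Set a = True and propagate.
  then f is forced to True.
  then c is forced to True.
  then e is forced to True.
  then b is forced to False.
  then d is forced to True.
So a = T  b = F  c = T  d = T  e = T  f = T is a satisfying assignment.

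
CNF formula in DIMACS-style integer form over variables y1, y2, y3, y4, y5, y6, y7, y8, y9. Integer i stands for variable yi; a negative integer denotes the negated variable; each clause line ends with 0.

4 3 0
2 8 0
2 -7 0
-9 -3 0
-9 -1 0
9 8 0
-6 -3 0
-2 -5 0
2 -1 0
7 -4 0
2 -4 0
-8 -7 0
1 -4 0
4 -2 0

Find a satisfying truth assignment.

y1=F, y2=F, y3=T, y4=F, y5=F, y6=F, y7=F, y8=T, y9=F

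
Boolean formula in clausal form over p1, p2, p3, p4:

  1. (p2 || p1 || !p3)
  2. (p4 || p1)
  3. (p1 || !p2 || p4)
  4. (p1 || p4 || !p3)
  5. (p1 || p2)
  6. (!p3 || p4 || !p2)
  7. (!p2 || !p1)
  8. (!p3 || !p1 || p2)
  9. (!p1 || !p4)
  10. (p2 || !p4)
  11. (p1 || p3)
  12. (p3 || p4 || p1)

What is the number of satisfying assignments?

Satisfying assignments:
  p1=0 p2=1 p3=1 p4=1
  p1=1 p2=0 p3=0 p4=0
Count: 2.

2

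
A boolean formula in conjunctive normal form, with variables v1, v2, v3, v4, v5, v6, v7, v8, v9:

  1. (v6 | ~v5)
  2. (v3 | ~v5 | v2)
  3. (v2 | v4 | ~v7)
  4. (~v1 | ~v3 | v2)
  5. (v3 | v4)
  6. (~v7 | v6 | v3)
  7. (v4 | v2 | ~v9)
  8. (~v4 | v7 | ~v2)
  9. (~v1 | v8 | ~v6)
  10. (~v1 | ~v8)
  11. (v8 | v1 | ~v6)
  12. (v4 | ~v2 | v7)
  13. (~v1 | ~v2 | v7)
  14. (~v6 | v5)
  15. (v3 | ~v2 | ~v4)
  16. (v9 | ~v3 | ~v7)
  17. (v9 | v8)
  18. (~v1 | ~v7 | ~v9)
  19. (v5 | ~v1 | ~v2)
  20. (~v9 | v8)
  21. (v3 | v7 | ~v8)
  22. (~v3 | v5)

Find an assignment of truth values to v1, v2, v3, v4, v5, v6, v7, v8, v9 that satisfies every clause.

v1 = False, v2 = True, v3 = True, v4 = True, v5 = True, v6 = True, v7 = True, v8 = True, v9 = True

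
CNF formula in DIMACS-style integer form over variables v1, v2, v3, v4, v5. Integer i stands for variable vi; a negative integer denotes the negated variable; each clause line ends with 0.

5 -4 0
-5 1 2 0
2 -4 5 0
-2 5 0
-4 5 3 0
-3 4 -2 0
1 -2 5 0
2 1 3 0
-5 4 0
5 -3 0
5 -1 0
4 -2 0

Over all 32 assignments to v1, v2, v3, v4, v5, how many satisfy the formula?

Satisfying assignments:
  v1=0 v2=1 v3=0 v4=1 v5=1
  v1=0 v2=1 v3=1 v4=1 v5=1
  v1=1 v2=0 v3=0 v4=1 v5=1
  v1=1 v2=0 v3=1 v4=1 v5=1
  v1=1 v2=1 v3=0 v4=1 v5=1
  v1=1 v2=1 v3=1 v4=1 v5=1
That's 6 in total.

6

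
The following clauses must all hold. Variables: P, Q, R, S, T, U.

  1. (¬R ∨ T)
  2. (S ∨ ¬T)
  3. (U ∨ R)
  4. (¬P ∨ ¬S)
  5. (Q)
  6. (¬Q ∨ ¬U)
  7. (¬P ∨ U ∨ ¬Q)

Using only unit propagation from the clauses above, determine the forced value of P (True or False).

False

(Q) stands alone — Q = True.
From (¬Q ∨ ¬U) and Q = True: U = False.
In (U ∨ R), U is now false; R must hold, so R = True.
In (¬R ∨ T), ¬R is now false; T must hold, so T = True.
From (¬T ∨ S) and T = True: S = True.
From (¬P ∨ ¬S) and S = True: P = False.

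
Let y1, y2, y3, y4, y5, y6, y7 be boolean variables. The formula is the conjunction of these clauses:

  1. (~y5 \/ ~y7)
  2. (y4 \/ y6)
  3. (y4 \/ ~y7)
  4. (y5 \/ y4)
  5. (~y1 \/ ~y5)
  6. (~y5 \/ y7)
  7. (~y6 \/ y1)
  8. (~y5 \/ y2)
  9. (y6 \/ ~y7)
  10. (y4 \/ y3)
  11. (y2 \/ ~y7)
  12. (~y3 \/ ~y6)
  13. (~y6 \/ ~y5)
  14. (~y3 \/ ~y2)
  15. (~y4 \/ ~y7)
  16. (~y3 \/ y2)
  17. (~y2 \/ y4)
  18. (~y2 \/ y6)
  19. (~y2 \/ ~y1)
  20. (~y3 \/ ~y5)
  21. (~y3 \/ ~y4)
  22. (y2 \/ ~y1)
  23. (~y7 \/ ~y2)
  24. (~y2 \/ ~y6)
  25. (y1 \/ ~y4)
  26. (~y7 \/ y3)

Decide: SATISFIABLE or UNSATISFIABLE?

y2 = True:
  propagation gives y3=False, y4=True, y7=False, y5=False; an empty clause results — contradiction.
y2 = False:
  propagation gives y5=False, y4=True, y7=False, y3=False; an empty clause results — contradiction.
Every branch closes, so no satisfying assignment exists.

UNSATISFIABLE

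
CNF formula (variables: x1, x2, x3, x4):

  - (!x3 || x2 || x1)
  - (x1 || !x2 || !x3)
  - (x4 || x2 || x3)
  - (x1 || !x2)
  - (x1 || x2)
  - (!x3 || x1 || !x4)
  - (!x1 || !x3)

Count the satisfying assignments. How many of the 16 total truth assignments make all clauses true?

Satisfying assignments:
  x1=T x2=F x3=F x4=T
  x1=T x2=T x3=F x4=F
  x1=T x2=T x3=F x4=T
Count: 3.

3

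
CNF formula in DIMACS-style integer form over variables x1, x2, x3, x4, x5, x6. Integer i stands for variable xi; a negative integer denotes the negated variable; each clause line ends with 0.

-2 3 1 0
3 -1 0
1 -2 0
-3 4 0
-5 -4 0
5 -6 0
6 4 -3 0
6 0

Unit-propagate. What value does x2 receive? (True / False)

(x6) is a unit clause: x6 = True.
(x5 || !x6) with x6 = True leaves only x5, so x5 = True.
From (!x4 || !x5) and x5 = True: x4 = False.
(!x3 || x4): since x4 = False, the clause reduces to (!x3). x3 = False.
(!x1 || x3): since x3 = False, the clause reduces to (!x1). x1 = False.
From (x1 || !x2 || x3) and x1 = False, x3 = False: x2 = False.

False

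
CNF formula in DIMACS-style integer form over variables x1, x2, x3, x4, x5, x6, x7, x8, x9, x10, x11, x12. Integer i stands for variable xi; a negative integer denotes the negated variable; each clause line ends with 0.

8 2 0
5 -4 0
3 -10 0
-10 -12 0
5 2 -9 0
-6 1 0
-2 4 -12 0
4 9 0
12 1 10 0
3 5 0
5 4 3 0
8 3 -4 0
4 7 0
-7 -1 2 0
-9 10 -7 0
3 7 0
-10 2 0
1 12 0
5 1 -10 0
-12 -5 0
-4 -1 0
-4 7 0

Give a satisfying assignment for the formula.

x1=True  x2=True  x3=True  x4=False  x5=False  x6=True  x7=True  x8=True  x9=True  x10=True  x11=False  x12=False

Pure literal: x3 appears only positively; assign x3 = True.
x8 occurs only positively in the remaining clauses — set x8 = True.
Set x1 = True and propagate.
  then x4 is forced to False.
  then x9 is forced to True.
  then x7 is forced to True.
  then x2 is forced to True.
  then x12 is forced to False.
  then x10 is forced to True.
x5, x6, x11 are now unconstrained; take x5 = False, x6 = True, x11 = False.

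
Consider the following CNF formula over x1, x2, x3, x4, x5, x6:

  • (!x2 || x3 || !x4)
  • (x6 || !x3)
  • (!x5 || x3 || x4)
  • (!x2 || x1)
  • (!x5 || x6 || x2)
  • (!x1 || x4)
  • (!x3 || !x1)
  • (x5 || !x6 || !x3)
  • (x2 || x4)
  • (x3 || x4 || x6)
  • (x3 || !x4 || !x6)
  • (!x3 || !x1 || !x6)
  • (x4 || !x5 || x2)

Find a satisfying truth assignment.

x1 = True  x2 = False  x3 = False  x4 = True  x5 = False  x6 = False

Branch on x1: take x1 = True.
  then x4 is forced to True.
  then x3 is forced to False.
  then x2 is forced to False.
  then x6 is forced to False.
  then x5 is forced to False.
Every clause has at least one true literal under this assignment.
Check each clause:
  1. (!x4 || !x2 || x3) — !x2 is true.
  2. (!x3 || x6) — !x3 is true.
  3. (!x5 || x3 || x4) — x4 is true.
  4. (x1 || !x2) — x1 is true.
  5. (!x5 || x6 || x2) — !x5 is true.
  6. (!x1 || x4) — x4 is true.
  7. (!x3 || !x1) — !x3 is true.
  8. (!x3 || !x6 || x5) — !x6 is true.
  9. (x2 || x4) — x4 is true.
  10. (x6 || x3 || x4) — x4 is true.
  11. (!x4 || !x6 || x3) — !x6 is true.
  12. (!x1 || !x3 || !x6) — !x6 is true.
  13. (!x5 || x4 || x2) — !x5 is true.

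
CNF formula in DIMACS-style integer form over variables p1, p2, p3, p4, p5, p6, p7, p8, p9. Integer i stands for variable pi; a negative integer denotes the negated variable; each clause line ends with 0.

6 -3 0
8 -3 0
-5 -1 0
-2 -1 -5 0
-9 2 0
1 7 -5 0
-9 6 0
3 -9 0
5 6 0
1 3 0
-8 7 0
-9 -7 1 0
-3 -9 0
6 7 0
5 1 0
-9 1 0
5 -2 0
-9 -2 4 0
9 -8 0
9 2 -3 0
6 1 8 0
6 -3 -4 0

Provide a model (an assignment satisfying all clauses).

p6 occurs only positively in the remaining clauses — set p6 = True.
Try p1 = True.
  then p5 is forced to False.
  then p2 is forced to False.
  then p9 is forced to False.
  then p8 is forced to False.
  then p3 is forced to False.
p4, p7 are now unconstrained; take p4 = False, p7 = False.
Every clause has at least one true literal under this assignment.

p1=True, p2=False, p3=False, p4=False, p5=False, p6=True, p7=False, p8=False, p9=False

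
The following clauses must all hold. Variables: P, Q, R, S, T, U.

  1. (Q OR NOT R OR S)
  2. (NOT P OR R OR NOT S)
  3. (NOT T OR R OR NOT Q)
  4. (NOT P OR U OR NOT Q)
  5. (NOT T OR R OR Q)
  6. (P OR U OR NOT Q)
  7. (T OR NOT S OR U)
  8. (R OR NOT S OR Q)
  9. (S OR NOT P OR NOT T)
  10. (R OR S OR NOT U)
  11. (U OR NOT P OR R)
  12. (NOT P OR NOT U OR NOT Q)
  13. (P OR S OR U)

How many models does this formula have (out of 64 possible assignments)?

11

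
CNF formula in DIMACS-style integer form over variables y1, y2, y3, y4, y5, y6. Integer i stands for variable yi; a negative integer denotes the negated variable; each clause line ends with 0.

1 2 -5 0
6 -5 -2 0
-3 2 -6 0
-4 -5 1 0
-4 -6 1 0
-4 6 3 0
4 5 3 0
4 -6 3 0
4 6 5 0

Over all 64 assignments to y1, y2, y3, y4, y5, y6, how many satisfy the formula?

Case analysis on y4 and y6:
  y4=T, y6=T: y5 free; 3 ways for (y1,y2,y3) × 2^1 = 6.
  y4=T, y6=F: 5 of the 16 assignments to (y1,y2,y3,y5) work.
  y4=F, y6=T: remaining (y1,y2,y3,y5) ∈ {(F,T,T,F); (F,T,T,T); (T,T,T,F); (T,T,T,T)} — 4.
  y4=F, y6=F: remaining (y1,y2,y3,y5) ∈ {(T,F,F,T); (T,F,T,T)} — 2.
Total: 6 + 5 + 4 + 2 = 17.

17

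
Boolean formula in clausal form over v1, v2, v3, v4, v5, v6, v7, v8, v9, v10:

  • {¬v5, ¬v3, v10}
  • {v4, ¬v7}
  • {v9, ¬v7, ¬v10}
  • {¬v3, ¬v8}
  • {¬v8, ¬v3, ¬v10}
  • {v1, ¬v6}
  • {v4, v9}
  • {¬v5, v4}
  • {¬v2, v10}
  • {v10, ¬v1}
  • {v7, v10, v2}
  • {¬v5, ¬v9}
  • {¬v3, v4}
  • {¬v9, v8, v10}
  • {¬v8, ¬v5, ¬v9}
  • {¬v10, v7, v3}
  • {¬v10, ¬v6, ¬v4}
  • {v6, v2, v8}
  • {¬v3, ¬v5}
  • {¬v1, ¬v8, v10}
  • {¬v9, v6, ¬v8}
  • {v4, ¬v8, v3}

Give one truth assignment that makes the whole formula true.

v1 = T, v2 = T, v3 = T, v4 = T, v5 = F, v6 = F, v7 = F, v8 = F, v9 = F, v10 = T

Check each clause:
  1. {¬v3, v10, ¬v5} — v10 is true.
  2. {¬v7, v4} — ¬v7 is true.
  3. {¬v7, v9, ¬v10} — ¬v7 is true.
  4. {¬v3, ¬v8} — ¬v8 is true.
  5. {¬v8, ¬v10, ¬v3} — ¬v8 is true.
  6. {v1, ¬v6} — v1 is true.
  7. {v4, v9} — v4 is true.
  8. {v4, ¬v5} — ¬v5 is true.
  9. {¬v2, v10} — v10 is true.
  10. {v10, ¬v1} — v10 is true.
  11. {v2, v7, v10} — v2 is true.
  12. {¬v9, ¬v5} — ¬v5 is true.
  13. {¬v3, v4} — v4 is true.
  14. {v10, ¬v9, v8} — v10 is true.
  15. {¬v9, ¬v5, ¬v8} — ¬v8 is true.
  16. {v7, ¬v10, v3} — v3 is true.
  17. {¬v4, ¬v10, ¬v6} — ¬v6 is true.
  18. {v6, v2, v8} — v2 is true.
  19. {¬v5, ¬v3} — ¬v5 is true.
  20. {v10, ¬v1, ¬v8} — ¬v8 is true.
  21. {¬v8, v6, ¬v9} — ¬v8 is true.
  22. {v3, v4, ¬v8} — ¬v8 is true.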